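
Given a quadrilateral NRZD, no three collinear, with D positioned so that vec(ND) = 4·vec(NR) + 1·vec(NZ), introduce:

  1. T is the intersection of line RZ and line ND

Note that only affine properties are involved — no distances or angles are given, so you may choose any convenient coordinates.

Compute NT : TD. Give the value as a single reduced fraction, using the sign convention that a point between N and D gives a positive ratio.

NT:TD = 1/4

Choose coordinates N = (0, 0), R = (1, 0), Z = (0, 1), D = (4, 1).
1. T is the intersection of line RZ and line ND ⇒ T = (4/5, 1/5)
T = N + t·(D−N) with t = 1/5, so NT:TD = t:(1−t) = 1/5:4/5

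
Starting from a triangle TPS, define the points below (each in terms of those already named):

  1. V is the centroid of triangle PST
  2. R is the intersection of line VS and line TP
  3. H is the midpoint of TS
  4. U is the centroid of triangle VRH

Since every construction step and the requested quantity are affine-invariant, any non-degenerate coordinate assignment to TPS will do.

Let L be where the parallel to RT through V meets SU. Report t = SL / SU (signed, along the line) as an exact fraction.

Set T = (0, 0), P = (1, 0), S = (0, 1); any affine frame gives the same invariant.
1. V is the centroid of triangle PST ⇒ V = (1/3, 1/3)
2. R is the intersection of line VS and line TP ⇒ R = (1/2, 0)
3. H is the midpoint of TS ⇒ H = (0, 1/2)
4. U is the centroid of triangle VRH ⇒ U = (5/18, 5/18)
through V parallel to RT: direction (-1/2, 0); meets SU at L = (10/39, 1/3)
L = S + t·(U−S) with t = 12/13

t = 12/13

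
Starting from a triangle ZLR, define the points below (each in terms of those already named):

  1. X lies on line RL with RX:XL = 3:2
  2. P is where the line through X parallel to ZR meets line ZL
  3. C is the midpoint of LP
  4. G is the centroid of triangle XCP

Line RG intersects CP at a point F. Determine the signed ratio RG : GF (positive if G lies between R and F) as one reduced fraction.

Choose coordinates Z = (0, 0), L = (1, 0), R = (0, 1).
1. X lies on line RL with RX:XL = 3:2 ⇒ X = (3/5, 2/5)
2. P is where the line through X parallel to ZR meets line ZL ⇒ P = (3/5, 0)
3. C is the midpoint of LP ⇒ C = (4/5, 0)
4. G is the centroid of triangle XCP ⇒ G = (2/3, 2/15)
line RG meets CP at F = (10/13, 0)
G = R + t·(F−R) with t = 13/15, so RG:GF = 13/15:2/15

RG:GF = 13/2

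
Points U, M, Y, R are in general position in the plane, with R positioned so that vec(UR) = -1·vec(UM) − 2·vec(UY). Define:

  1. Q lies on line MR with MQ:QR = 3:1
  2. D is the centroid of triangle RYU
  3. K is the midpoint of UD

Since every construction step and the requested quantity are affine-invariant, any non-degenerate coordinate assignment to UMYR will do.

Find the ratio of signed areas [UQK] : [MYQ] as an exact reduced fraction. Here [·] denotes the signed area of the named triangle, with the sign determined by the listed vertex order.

Choose coordinates U = (0, 0), M = (1, 0), Y = (0, 1), R = (-1, -2).
1. Q lies on line MR with MQ:QR = 3:1 ⇒ Q = (-1/2, -3/2)
2. D is the centroid of triangle RYU ⇒ D = (-1/3, -1/3)
3. K is the midpoint of UD ⇒ K = (-1/6, -1/6)
2·[UQK] = -1/6, 2·[MYQ] = 3
[UQK]:[MYQ] = -1/6:3 = -1/18

[UQK]:[MYQ] = -1/18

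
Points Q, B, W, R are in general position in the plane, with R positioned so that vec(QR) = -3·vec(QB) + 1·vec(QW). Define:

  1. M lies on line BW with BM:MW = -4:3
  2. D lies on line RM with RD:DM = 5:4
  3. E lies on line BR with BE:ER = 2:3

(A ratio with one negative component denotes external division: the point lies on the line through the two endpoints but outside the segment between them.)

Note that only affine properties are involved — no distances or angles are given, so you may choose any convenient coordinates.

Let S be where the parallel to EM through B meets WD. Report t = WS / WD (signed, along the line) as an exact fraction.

t = -3/17

Choose coordinates Q = (0, 0), B = (1, 0), W = (0, 1), R = (-3, 1).
1. M lies on line BW with BM:MW = -4:3 ⇒ M = (-3, 4)
2. D lies on line RM with RD:DM = 5:4 ⇒ D = (-3, 8/3)
3. E lies on line BR with BE:ER = 2:3 ⇒ E = (-3/5, 2/5)
through B parallel to EM: direction (-12/5, 18/5); meets WD at S = (9/17, 12/17)
S = W + t·(D−W) with t = -3/17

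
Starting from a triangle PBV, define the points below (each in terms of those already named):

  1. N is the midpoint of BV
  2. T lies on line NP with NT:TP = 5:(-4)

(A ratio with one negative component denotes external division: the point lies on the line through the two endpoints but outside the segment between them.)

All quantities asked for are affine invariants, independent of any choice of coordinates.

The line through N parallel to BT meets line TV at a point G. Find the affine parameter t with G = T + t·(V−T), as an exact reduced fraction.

Choose coordinates P = (0, 0), B = (1, 0), V = (0, 1).
1. N is the midpoint of BV ⇒ N = (1/2, 1/2)
2. T lies on line NP with NT:TP = 5:(-4) ⇒ T = (-2, -2)
through N parallel to BT: direction (-3, -2); meets TV at G = (-1, -1/2)
G = T + t·(V−T) with t = 1/2

t = 1/2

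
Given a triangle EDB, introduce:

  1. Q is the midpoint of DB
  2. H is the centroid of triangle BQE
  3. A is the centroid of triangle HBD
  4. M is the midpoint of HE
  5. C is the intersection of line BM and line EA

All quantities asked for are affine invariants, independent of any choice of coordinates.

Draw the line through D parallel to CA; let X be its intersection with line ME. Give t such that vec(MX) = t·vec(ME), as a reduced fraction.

Set E = (0, 0), D = (1, 0), B = (0, 1); any affine frame gives the same invariant.
1. Q is the midpoint of DB ⇒ Q = (1/2, 1/2)
2. H is the centroid of triangle BQE ⇒ H = (1/6, 1/2)
3. A is the centroid of triangle HBD ⇒ A = (7/18, 1/2)
4. M is the midpoint of HE ⇒ M = (1/12, 1/4)
5. C is the intersection of line BM and line EA ⇒ C = (7/72, 1/8)
through D parallel to CA: direction (7/24, 3/8); meets ME at X = (-3/4, -9/4)
X = M + t·(E−M) with t = 10

t = 10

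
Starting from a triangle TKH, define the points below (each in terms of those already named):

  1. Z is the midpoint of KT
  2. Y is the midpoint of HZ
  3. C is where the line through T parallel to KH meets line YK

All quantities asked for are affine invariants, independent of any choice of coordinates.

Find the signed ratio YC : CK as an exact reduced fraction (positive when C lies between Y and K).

Choose coordinates T = (0, 0), K = (1, 0), H = (0, 1).
1. Z is the midpoint of KT ⇒ Z = (1/2, 0)
2. Y is the midpoint of HZ ⇒ Y = (1/4, 1/2)
3. C is where the line through T parallel to KH meets line YK ⇒ C = (-2, 2)
C = Y + t·(K−Y) with t = -3, so YC:CK = t:(1−t) = -3:4

YC:CK = -3/4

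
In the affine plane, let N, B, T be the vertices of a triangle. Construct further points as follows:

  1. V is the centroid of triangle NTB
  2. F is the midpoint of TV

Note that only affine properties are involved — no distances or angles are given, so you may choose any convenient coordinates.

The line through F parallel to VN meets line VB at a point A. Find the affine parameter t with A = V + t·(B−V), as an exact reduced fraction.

t = -1/2

Set N = (0, 0), B = (1, 0), T = (0, 1); any affine frame gives the same invariant.
1. V is the centroid of triangle NTB ⇒ V = (1/3, 1/3)
2. F is the midpoint of TV ⇒ F = (1/6, 2/3)
through F parallel to VN: direction (-1/3, -1/3); meets VB at A = (0, 1/2)
A = V + t·(B−V) with t = -1/2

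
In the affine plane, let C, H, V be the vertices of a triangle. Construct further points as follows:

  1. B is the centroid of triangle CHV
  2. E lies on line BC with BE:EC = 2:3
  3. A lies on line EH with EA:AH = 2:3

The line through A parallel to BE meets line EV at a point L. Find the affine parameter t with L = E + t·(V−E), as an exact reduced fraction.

t = -2/5

Work in coordinates with C = (0, 0), H = (1, 0), V = (0, 1).
1. B is the centroid of triangle CHV ⇒ B = (1/3, 1/3)
2. E lies on line BC with BE:EC = 2:3 ⇒ E = (1/5, 1/5)
3. A lies on line EH with EA:AH = 2:3 ⇒ A = (13/25, 3/25)
through A parallel to BE: direction (-2/15, -2/15); meets EV at L = (7/25, -3/25)
L = E + t·(V−E) with t = -2/5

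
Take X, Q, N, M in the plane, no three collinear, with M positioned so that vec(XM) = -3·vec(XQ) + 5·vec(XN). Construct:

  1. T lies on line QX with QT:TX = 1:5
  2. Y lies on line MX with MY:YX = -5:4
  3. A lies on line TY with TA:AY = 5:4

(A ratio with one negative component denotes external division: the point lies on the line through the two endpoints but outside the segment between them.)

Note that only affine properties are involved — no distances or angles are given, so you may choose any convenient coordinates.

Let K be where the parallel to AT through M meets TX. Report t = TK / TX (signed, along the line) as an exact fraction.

t = 5/4

Work in coordinates with X = (0, 0), Q = (1, 0), N = (0, 1), M = (-3, 5).
1. T lies on line QX with QT:TX = 1:5 ⇒ T = (5/6, 0)
2. Y lies on line MX with MY:YX = -5:4 ⇒ Y = (12, -20)
3. A lies on line TY with TA:AY = 5:4 ⇒ A = (190/27, -100/9)
through M parallel to AT: direction (-335/54, 100/9); meets TX at K = (-5/24, 0)
K = T + t·(X−T) with t = 5/4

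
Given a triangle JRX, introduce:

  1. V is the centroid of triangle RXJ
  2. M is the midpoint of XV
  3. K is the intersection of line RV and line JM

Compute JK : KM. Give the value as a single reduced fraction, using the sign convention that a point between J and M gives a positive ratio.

JK:KM = 2

Choose coordinates J = (0, 0), R = (1, 0), X = (0, 1).
1. V is the centroid of triangle RXJ ⇒ V = (1/3, 1/3)
2. M is the midpoint of XV ⇒ M = (1/6, 2/3)
3. K is the intersection of line RV and line JM ⇒ K = (1/9, 4/9)
K = J + t·(M−J) with t = 2/3, so JK:KM = t:(1−t) = 2/3:1/3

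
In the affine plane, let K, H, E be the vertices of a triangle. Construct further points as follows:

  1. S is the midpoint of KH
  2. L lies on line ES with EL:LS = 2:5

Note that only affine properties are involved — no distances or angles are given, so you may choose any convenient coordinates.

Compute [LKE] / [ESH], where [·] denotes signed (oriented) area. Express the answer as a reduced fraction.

Work in coordinates with K = (0, 0), H = (1, 0), E = (0, 1).
1. S is the midpoint of KH ⇒ S = (1/2, 0)
2. L lies on line ES with EL:LS = 2:5 ⇒ L = (1/7, 5/7)
2·[LKE] = -1/7, 2·[ESH] = 1/2
[LKE]:[ESH] = -1/7:1/2 = -2/7

[LKE]:[ESH] = -2/7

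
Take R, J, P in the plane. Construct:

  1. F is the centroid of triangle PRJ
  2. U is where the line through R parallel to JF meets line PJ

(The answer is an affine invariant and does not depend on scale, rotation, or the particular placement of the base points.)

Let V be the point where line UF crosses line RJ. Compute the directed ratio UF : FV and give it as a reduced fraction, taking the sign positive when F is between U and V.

Work in coordinates with R = (0, 0), J = (1, 0), P = (0, 1).
1. F is the centroid of triangle PRJ ⇒ F = (1/3, 1/3)
2. U is where the line through R parallel to JF meets line PJ ⇒ U = (2, -1)
line UF meets RJ at V = (3/4, 0)
F = U + t·(V−U) with t = 4/3, so UF:FV = 4/3:-1/3

UF:FV = -4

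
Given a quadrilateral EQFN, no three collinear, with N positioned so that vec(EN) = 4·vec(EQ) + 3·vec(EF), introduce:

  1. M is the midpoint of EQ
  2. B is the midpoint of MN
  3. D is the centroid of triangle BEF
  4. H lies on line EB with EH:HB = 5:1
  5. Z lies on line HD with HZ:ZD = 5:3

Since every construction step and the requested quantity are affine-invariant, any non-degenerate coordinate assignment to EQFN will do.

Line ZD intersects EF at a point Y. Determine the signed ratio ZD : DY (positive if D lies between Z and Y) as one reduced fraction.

ZD:DY = 9/16

Work in coordinates with E = (0, 0), Q = (1, 0), F = (0, 1), N = (4, 3).
1. M is the midpoint of EQ ⇒ M = (1/2, 0)
2. B is the midpoint of MN ⇒ B = (9/4, 3/2)
3. D is the centroid of triangle BEF ⇒ D = (3/4, 5/6)
4. H lies on line EB with EH:HB = 5:1 ⇒ H = (15/8, 5/4)
5. Z lies on line HD with HZ:ZD = 5:3 ⇒ Z = (75/64, 95/96)
line ZD meets EF at Y = (0, 5/9)
D = Z + t·(Y−Z) with t = 9/25, so ZD:DY = 9/25:16/25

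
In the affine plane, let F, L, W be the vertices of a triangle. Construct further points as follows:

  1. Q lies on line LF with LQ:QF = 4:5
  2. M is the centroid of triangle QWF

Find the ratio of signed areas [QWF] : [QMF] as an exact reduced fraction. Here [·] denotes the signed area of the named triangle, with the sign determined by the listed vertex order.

[QWF]:[QMF] = 3

Assign F = (0, 0), L = (1, 0), W = (0, 1) — the answer is frame-independent, so this choice is without loss of generality.
1. Q lies on line LF with LQ:QF = 4:5 ⇒ Q = (5/9, 0)
2. M is the centroid of triangle QWF ⇒ M = (5/27, 1/3)
2·[QWF] = 5/9, 2·[QMF] = 5/27
[QWF]:[QMF] = 5/9:5/27 = 3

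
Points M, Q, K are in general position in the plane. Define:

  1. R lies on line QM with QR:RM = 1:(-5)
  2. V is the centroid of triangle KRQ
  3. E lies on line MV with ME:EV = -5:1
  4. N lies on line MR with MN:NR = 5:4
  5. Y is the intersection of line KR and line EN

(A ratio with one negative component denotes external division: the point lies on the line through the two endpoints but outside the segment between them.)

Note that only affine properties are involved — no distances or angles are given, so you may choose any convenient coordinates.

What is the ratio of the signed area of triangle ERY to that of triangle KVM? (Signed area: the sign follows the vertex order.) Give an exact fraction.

[ERY]:[KVM] = 25/297

Choose coordinates M = (0, 0), Q = (1, 0), K = (0, 1).
1. R lies on line QM with QR:RM = 1:(-5) ⇒ R = (5/4, 0)
2. V is the centroid of triangle KRQ ⇒ V = (3/4, 1/3)
3. E lies on line MV with ME:EV = -5:1 ⇒ E = (15/16, 5/12)
4. N lies on line MR with MN:NR = 5:4 ⇒ N = (25/36, 0)
5. Y is the intersection of line KR and line EN ⇒ Y = (115/132, 10/33)
2·[ERY] = -25/396, 2·[KVM] = -3/4
[ERY]:[KVM] = -25/396:-3/4 = 25/297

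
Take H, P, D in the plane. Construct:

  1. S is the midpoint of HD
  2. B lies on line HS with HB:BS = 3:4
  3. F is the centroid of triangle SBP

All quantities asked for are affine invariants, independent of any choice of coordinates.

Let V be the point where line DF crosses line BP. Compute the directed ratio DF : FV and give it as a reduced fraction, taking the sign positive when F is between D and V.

Assign H = (0, 0), P = (1, 0), D = (0, 1) — the answer is frame-independent, so this choice is without loss of generality.
1. S is the midpoint of HD ⇒ S = (0, 1/2)
2. B lies on line HS with HB:BS = 3:4 ⇒ B = (0, 3/14)
3. F is the centroid of triangle SBP ⇒ F = (1/3, 5/21)
line DF meets BP at V = (11/29, 27/203)
F = D + t·(V−D) with t = 29/33, so DF:FV = 29/33:4/33

DF:FV = 29/4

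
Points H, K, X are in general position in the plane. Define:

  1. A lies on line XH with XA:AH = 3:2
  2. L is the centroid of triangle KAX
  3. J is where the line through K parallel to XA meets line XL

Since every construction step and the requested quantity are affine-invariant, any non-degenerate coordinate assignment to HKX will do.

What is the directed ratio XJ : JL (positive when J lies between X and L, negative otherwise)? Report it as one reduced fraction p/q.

XJ:JL = -3/2

Work in coordinates with H = (0, 0), K = (1, 0), X = (0, 1).
1. A lies on line XH with XA:AH = 3:2 ⇒ A = (0, 2/5)
2. L is the centroid of triangle KAX ⇒ L = (1/3, 7/15)
3. J is where the line through K parallel to XA meets line XL ⇒ J = (1, -3/5)
J = X + t·(L−X) with t = 3, so XJ:JL = t:(1−t) = 3:-2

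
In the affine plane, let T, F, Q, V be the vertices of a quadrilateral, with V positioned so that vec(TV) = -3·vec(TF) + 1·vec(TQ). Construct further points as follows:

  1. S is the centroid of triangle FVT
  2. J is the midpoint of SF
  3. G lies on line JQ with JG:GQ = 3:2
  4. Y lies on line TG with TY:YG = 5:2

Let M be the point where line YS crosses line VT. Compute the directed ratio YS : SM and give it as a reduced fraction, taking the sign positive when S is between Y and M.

Work in coordinates with T = (0, 0), F = (1, 0), Q = (0, 1), V = (-3, 1).
1. S is the centroid of triangle FVT ⇒ S = (-2/3, 1/3)
2. J is the midpoint of SF ⇒ J = (1/6, 1/6)
3. G lies on line JQ with JG:GQ = 3:2 ⇒ G = (1/15, 2/3)
4. Y lies on line TG with TY:YG = 5:2 ⇒ Y = (1/21, 10/21)
line YS meets VT at M = (-7/8, 7/24)
S = Y + t·(M−Y) with t = 24/31, so YS:SM = 24/31:7/31

YS:SM = 24/7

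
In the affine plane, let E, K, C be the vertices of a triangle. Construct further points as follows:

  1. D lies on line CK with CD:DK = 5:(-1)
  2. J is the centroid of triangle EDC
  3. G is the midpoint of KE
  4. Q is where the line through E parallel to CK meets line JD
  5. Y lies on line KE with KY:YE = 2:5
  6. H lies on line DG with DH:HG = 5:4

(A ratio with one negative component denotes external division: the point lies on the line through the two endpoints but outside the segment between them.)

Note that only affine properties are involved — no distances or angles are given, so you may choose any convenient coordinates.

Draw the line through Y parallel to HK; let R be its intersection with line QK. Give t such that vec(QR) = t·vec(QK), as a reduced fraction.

t = 215/231

Set E = (0, 0), K = (1, 0), C = (0, 1); any affine frame gives the same invariant.
1. D lies on line CK with CD:DK = 5:(-1) ⇒ D = (5/4, -1/4)
2. J is the centroid of triangle EDC ⇒ J = (5/12, 1/4)
3. G is the midpoint of KE ⇒ G = (1/2, 0)
4. Q is where the line through E parallel to CK meets line JD ⇒ Q = (-5/4, 5/4)
5. Y lies on line KE with KY:YE = 2:5 ⇒ Y = (5/7, 0)
6. H lies on line DG with DH:HG = 5:4 ⇒ H = (5/6, -1/9)
through Y parallel to HK: direction (1/6, 1/9); meets QK at R = (65/77, 20/231)
R = Q + t·(K−Q) with t = 215/231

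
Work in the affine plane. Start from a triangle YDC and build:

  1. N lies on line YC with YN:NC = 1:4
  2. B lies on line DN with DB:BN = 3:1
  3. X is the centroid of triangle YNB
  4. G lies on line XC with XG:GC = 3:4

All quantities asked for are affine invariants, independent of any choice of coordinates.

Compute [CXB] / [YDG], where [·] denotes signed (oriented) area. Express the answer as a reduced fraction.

[CXB]:[YDG] = 63/208

Choose coordinates Y = (0, 0), D = (1, 0), C = (0, 1).
1. N lies on line YC with YN:NC = 1:4 ⇒ N = (0, 1/5)
2. B lies on line DN with DB:BN = 3:1 ⇒ B = (1/4, 3/20)
3. X is the centroid of triangle YNB ⇒ X = (1/12, 7/60)
4. G lies on line XC with XG:GC = 3:4 ⇒ G = (1/21, 52/105)
2·[CXB] = 3/20, 2·[YDG] = 52/105
[CXB]:[YDG] = 3/20:52/105 = 63/208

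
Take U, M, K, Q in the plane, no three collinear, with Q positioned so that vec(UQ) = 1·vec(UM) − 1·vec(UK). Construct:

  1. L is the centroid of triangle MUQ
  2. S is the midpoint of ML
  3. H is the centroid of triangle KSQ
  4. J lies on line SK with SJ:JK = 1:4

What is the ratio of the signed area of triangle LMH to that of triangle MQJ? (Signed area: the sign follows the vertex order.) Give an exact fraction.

Set U = (0, 0), M = (1, 0), K = (0, 1), Q = (1, -1); any affine frame gives the same invariant.
1. L is the centroid of triangle MUQ ⇒ L = (2/3, -1/3)
2. S is the midpoint of ML ⇒ S = (5/6, -1/6)
3. H is the centroid of triangle KSQ ⇒ H = (11/18, -1/18)
4. J lies on line SK with SJ:JK = 1:4 ⇒ J = (2/3, 1/15)
2·[LMH] = 1/9, 2·[MQJ] = -1/3
[LMH]:[MQJ] = 1/9:-1/3 = -1/3

[LMH]:[MQJ] = -1/3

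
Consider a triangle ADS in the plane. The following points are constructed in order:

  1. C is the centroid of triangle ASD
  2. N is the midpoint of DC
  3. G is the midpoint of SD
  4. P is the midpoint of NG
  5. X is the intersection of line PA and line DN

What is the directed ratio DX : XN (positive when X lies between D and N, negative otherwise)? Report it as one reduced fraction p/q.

DX:XN = -8/3

Set A = (0, 0), D = (1, 0), S = (0, 1); any affine frame gives the same invariant.
1. C is the centroid of triangle ASD ⇒ C = (1/3, 1/3)
2. N is the midpoint of DC ⇒ N = (2/3, 1/6)
3. G is the midpoint of SD ⇒ G = (1/2, 1/2)
4. P is the midpoint of NG ⇒ P = (7/12, 1/3)
5. X is the intersection of line PA and line DN ⇒ X = (7/15, 4/15)
X = D + t·(N−D) with t = 8/5, so DX:XN = t:(1−t) = 8/5:-3/5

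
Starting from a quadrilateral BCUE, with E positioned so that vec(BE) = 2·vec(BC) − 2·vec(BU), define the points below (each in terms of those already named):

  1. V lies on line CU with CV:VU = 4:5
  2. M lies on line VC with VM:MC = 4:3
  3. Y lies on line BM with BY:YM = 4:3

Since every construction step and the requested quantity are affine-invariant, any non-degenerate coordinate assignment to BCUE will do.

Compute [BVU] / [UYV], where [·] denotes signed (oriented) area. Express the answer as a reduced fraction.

Assign B = (0, 0), C = (1, 0), U = (0, 1), E = (2, -2) — the answer is frame-independent, so this choice is without loss of generality.
1. V lies on line CU with CV:VU = 4:5 ⇒ V = (5/9, 4/9)
2. M lies on line VC with VM:MC = 4:3 ⇒ M = (17/21, 4/21)
3. Y lies on line BM with BY:YM = 4:3 ⇒ Y = (68/147, 16/147)
2·[BVU] = 5/9, 2·[UYV] = 5/21
[BVU]:[UYV] = 5/9:5/21 = 7/3

[BVU]:[UYV] = 7/3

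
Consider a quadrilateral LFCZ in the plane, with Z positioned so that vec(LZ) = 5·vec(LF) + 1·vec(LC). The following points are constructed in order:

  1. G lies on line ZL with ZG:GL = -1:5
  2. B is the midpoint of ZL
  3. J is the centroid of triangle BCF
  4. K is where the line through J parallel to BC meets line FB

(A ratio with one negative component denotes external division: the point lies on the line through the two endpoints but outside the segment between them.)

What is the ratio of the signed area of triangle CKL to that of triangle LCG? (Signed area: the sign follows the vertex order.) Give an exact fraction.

[CKL]:[LCG] = 8/25

Choose coordinates L = (0, 0), F = (1, 0), C = (0, 1), Z = (5, 1).
1. G lies on line ZL with ZG:GL = -1:5 ⇒ G = (25/4, 5/4)
2. B is the midpoint of ZL ⇒ B = (5/2, 1/2)
3. J is the centroid of triangle BCF ⇒ J = (7/6, 1/2)
4. K is where the line through J parallel to BC meets line FB ⇒ K = (2, 1/3)
2·[CKL] = -2, 2·[LCG] = -25/4
[CKL]:[LCG] = -2:-25/4 = 8/25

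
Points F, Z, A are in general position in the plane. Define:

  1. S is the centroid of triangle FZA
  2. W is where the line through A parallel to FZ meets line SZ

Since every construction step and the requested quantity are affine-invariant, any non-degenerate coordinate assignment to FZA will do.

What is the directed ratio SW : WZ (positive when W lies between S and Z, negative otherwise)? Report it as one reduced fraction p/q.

SW:WZ = -2/3

Set F = (0, 0), Z = (1, 0), A = (0, 1); any affine frame gives the same invariant.
1. S is the centroid of triangle FZA ⇒ S = (1/3, 1/3)
2. W is where the line through A parallel to FZ meets line SZ ⇒ W = (-1, 1)
W = S + t·(Z−S) with t = -2, so SW:WZ = t:(1−t) = -2:3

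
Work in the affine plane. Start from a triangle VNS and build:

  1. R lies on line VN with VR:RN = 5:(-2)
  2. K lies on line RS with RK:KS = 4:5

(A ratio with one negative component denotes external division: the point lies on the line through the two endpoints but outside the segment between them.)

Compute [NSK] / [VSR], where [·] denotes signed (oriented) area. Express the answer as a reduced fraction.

Set V = (0, 0), N = (1, 0), S = (0, 1); any affine frame gives the same invariant.
1. R lies on line VN with VR:RN = 5:(-2) ⇒ R = (5/3, 0)
2. K lies on line RS with RK:KS = 4:5 ⇒ K = (25/27, 4/9)
2·[NSK] = -10/27, 2·[VSR] = -5/3
[NSK]:[VSR] = -10/27:-5/3 = 2/9

[NSK]:[VSR] = 2/9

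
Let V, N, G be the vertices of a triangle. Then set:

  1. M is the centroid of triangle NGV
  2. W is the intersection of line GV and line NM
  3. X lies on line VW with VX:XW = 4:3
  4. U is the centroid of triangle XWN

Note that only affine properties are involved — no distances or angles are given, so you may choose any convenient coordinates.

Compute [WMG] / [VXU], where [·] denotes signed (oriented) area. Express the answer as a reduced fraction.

[WMG]:[VXU] = -7/4

Work in coordinates with V = (0, 0), N = (1, 0), G = (0, 1).
1. M is the centroid of triangle NGV ⇒ M = (1/3, 1/3)
2. W is the intersection of line GV and line NM ⇒ W = (0, 1/2)
3. X lies on line VW with VX:XW = 4:3 ⇒ X = (0, 2/7)
4. U is the centroid of triangle XWN ⇒ U = (1/3, 11/42)
2·[WMG] = 1/6, 2·[VXU] = -2/21
[WMG]:[VXU] = 1/6:-2/21 = -7/4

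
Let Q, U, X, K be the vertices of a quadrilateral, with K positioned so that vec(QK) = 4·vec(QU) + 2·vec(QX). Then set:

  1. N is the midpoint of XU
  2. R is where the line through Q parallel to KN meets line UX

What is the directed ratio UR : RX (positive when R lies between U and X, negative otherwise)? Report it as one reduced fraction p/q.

UR:RX = 3/7

Choose coordinates Q = (0, 0), U = (1, 0), X = (0, 1), K = (4, 2).
1. N is the midpoint of XU ⇒ N = (1/2, 1/2)
2. R is where the line through Q parallel to KN meets line UX ⇒ R = (7/10, 3/10)
R = U + t·(X−U) with t = 3/10, so UR:RX = t:(1−t) = 3/10:7/10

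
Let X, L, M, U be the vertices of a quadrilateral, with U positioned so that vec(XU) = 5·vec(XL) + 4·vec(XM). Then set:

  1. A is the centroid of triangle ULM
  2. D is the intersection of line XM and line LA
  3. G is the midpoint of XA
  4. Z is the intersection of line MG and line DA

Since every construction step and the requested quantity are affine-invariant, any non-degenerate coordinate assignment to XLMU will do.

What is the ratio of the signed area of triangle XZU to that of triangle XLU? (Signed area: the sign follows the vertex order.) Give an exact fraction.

[XZU]:[XLU] = 67/132

Choose coordinates X = (0, 0), L = (1, 0), M = (0, 1), U = (5, 4).
1. A is the centroid of triangle ULM ⇒ A = (2, 5/3)
2. D is the intersection of line XM and line LA ⇒ D = (0, -5/3)
3. G is the midpoint of XA ⇒ G = (1, 5/6)
4. Z is the intersection of line MG and line DA ⇒ Z = (16/11, 25/33)
2·[XZU] = 67/33, 2·[XLU] = 4
[XZU]:[XLU] = 67/33:4 = 67/132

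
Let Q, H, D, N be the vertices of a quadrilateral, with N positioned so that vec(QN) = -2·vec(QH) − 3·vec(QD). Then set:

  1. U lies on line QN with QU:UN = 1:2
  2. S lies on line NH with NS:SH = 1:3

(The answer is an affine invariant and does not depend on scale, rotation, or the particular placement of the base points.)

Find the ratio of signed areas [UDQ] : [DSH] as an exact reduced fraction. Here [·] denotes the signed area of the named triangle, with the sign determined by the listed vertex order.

Work in coordinates with Q = (0, 0), H = (1, 0), D = (0, 1), N = (-2, -3).
1. U lies on line QN with QU:UN = 1:2 ⇒ U = (-2/3, -1)
2. S lies on line NH with NS:SH = 1:3 ⇒ S = (-5/4, -9/4)
2·[UDQ] = -2/3, 2·[DSH] = 9/2
[UDQ]:[DSH] = -2/3:9/2 = -4/27

[UDQ]:[DSH] = -4/27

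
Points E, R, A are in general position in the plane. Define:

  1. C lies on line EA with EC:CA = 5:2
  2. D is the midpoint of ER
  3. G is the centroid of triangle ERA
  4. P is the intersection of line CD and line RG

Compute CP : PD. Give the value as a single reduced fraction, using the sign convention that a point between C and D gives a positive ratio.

CP:PD = 6/7

Choose coordinates E = (0, 0), R = (1, 0), A = (0, 1).
1. C lies on line EA with EC:CA = 5:2 ⇒ C = (0, 5/7)
2. D is the midpoint of ER ⇒ D = (1/2, 0)
3. G is the centroid of triangle ERA ⇒ G = (1/3, 1/3)
4. P is the intersection of line CD and line RG ⇒ P = (3/13, 5/13)
P = C + t·(D−C) with t = 6/13, so CP:PD = t:(1−t) = 6/13:7/13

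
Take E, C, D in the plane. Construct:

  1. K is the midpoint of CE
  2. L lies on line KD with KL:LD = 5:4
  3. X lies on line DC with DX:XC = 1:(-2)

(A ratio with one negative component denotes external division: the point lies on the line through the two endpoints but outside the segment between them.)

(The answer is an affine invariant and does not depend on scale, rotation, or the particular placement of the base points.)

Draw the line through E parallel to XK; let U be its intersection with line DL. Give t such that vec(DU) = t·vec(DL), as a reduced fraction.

t = 27/4

Work in coordinates with E = (0, 0), C = (1, 0), D = (0, 1).
1. K is the midpoint of CE ⇒ K = (1/2, 0)
2. L lies on line KD with KL:LD = 5:4 ⇒ L = (2/9, 5/9)
3. X lies on line DC with DX:XC = 1:(-2) ⇒ X = (-1, 2)
through E parallel to XK: direction (3/2, -2); meets DL at U = (3/2, -2)
U = D + t·(L−D) with t = 27/4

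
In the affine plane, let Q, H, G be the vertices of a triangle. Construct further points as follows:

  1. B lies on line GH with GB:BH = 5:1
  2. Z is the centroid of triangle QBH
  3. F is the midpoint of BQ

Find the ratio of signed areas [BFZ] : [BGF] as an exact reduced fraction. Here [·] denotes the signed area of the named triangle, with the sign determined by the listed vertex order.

[BFZ]:[BGF] = 1/15

Choose coordinates Q = (0, 0), H = (1, 0), G = (0, 1).
1. B lies on line GH with GB:BH = 5:1 ⇒ B = (5/6, 1/6)
2. Z is the centroid of triangle QBH ⇒ Z = (11/18, 1/18)
3. F is the midpoint of BQ ⇒ F = (5/12, 1/12)
2·[BFZ] = 1/36, 2·[BGF] = 5/12
[BFZ]:[BGF] = 1/36:5/12 = 1/15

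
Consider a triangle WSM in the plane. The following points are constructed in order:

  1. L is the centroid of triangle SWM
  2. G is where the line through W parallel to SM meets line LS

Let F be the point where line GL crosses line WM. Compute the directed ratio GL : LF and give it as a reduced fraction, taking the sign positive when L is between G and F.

Choose coordinates W = (0, 0), S = (1, 0), M = (0, 1).
1. L is the centroid of triangle SWM ⇒ L = (1/3, 1/3)
2. G is where the line through W parallel to SM meets line LS ⇒ G = (-1, 1)
line GL meets WM at F = (0, 1/2)
L = G + t·(F−G) with t = 4/3, so GL:LF = 4/3:-1/3

GL:LF = -4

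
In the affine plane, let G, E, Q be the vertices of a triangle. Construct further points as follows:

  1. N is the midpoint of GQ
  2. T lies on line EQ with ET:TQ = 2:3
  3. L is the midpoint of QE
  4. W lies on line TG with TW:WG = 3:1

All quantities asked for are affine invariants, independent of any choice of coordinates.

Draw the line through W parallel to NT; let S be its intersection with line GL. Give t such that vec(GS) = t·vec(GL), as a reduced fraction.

Assign G = (0, 0), E = (1, 0), Q = (0, 1) — the answer is frame-independent, so this choice is without loss of generality.
1. N is the midpoint of GQ ⇒ N = (0, 1/2)
2. T lies on line EQ with ET:TQ = 2:3 ⇒ T = (3/5, 2/5)
3. L is the midpoint of QE ⇒ L = (1/2, 1/2)
4. W lies on line TG with TW:WG = 3:1 ⇒ W = (3/20, 1/10)
through W parallel to NT: direction (3/5, -1/10); meets GL at S = (3/28, 3/28)
S = G + t·(L−G) with t = 3/14

t = 3/14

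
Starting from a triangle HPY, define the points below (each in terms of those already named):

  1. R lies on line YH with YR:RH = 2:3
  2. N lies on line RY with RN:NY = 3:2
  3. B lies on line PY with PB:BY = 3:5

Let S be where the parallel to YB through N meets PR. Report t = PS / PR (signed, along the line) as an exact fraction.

t = 2/5

Set H = (0, 0), P = (1, 0), Y = (0, 1); any affine frame gives the same invariant.
1. R lies on line YH with YR:RH = 2:3 ⇒ R = (0, 3/5)
2. N lies on line RY with RN:NY = 3:2 ⇒ N = (0, 21/25)
3. B lies on line PY with PB:BY = 3:5 ⇒ B = (5/8, 3/8)
through N parallel to YB: direction (5/8, -5/8); meets PR at S = (3/5, 6/25)
S = P + t·(R−P) with t = 2/5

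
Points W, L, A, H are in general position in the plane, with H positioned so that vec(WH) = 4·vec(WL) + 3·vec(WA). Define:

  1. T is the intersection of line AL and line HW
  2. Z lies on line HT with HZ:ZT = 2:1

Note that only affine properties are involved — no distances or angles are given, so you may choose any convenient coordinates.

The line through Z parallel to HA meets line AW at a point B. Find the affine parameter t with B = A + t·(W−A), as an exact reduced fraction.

t = 4/7

Work in coordinates with W = (0, 0), L = (1, 0), A = (0, 1), H = (4, 3).
1. T is the intersection of line AL and line HW ⇒ T = (4/7, 3/7)
2. Z lies on line HT with HZ:ZT = 2:1 ⇒ Z = (12/7, 9/7)
through Z parallel to HA: direction (-4, -2); meets AW at B = (0, 3/7)
B = A + t·(W−A) with t = 4/7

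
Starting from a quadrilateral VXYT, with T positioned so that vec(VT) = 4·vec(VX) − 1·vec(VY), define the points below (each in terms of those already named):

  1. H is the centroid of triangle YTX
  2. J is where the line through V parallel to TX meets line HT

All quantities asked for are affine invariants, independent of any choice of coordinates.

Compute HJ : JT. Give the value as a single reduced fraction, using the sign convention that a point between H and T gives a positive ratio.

HJ:JT = -5/3

Assign V = (0, 0), X = (1, 0), Y = (0, 1), T = (4, -1) — the answer is frame-independent, so this choice is without loss of generality.
1. H is the centroid of triangle YTX ⇒ H = (5/3, 0)
2. J is where the line through V parallel to TX meets line HT ⇒ J = (15/2, -5/2)
J = H + t·(T−H) with t = 5/2, so HJ:JT = t:(1−t) = 5/2:-3/2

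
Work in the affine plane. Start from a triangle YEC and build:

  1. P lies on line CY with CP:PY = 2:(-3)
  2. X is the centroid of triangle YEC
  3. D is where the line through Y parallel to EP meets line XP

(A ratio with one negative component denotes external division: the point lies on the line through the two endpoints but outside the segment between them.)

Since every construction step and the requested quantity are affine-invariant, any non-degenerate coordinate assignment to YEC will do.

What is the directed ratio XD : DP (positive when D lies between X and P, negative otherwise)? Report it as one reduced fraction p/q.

Work in coordinates with Y = (0, 0), E = (1, 0), C = (0, 1).
1. P lies on line CY with CP:PY = 2:(-3) ⇒ P = (0, 3)
2. X is the centroid of triangle YEC ⇒ X = (1/3, 1/3)
3. D is where the line through Y parallel to EP meets line XP ⇒ D = (3/5, -9/5)
D = X + t·(P−X) with t = -4/5, so XD:DP = t:(1−t) = -4/5:9/5

XD:DP = -4/9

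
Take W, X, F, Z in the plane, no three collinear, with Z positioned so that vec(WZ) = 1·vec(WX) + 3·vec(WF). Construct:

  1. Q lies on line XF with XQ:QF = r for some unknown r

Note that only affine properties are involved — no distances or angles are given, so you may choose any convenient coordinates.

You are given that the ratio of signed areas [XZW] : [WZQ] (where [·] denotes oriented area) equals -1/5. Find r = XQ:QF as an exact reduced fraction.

r = -3/4

Assign W = (0, 0), X = (1, 0), F = (0, 1), Z = (1, 3) — the answer is frame-independent, so this choice is without loss of generality.
1. With XQ:QF = r, write λ = r/(r+1) so Q = X + λ·(F−X); Q is affine-linear in λ
Every point depending on Q is an affine combination of Q and λ-independent points, so each such coordinate is linear in λ; the λ² term in each signed area is a multiple of (F−X)×(F−X) = 0, so 2·[XZW] and 2·[WZQ] are each linear in λ. Evaluating at λ=0 and λ=1:
  2·[XZW] = 3,   2·[WZQ] = 4·λ − 3
So [XZW]:[WZQ] = (3) / (4·λ − 3). Setting this equal to -1/5:
  3 = -1/5·(4·λ − 3)  ⇒  λ = -3
Then r = λ/(1−λ) = (-3)/(4) = -3/4. Check: with r = -3/4, Q = (4, -3) and [XZW]:[WZQ] = -1/5 as required.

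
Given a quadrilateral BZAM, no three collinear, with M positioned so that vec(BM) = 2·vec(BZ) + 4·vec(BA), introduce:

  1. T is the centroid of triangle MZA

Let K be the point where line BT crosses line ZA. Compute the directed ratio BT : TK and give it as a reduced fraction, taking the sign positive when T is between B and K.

Choose coordinates B = (0, 0), Z = (1, 0), A = (0, 1), M = (2, 4).
1. T is the centroid of triangle MZA ⇒ T = (1, 5/3)
line BT meets ZA at K = (3/8, 5/8)
T = B + t·(K−B) with t = 8/3, so BT:TK = 8/3:-5/3

BT:TK = -8/5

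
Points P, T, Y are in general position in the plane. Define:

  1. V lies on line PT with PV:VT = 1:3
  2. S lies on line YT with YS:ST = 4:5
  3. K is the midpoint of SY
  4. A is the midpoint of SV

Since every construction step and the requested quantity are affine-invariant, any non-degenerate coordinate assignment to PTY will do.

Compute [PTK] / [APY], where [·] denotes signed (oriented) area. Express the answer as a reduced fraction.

[PTK]:[APY] = -56/25

Assign P = (0, 0), T = (1, 0), Y = (0, 1) — the answer is frame-independent, so this choice is without loss of generality.
1. V lies on line PT with PV:VT = 1:3 ⇒ V = (1/4, 0)
2. S lies on line YT with YS:ST = 4:5 ⇒ S = (4/9, 5/9)
3. K is the midpoint of SY ⇒ K = (2/9, 7/9)
4. A is the midpoint of SV ⇒ A = (25/72, 5/18)
2·[PTK] = 7/9, 2·[APY] = -25/72
[PTK]:[APY] = 7/9:-25/72 = -56/25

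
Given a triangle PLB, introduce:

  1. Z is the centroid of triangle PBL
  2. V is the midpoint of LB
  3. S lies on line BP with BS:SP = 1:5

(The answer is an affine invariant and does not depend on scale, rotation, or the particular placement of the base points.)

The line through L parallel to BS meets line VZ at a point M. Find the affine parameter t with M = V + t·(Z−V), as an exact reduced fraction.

t = -3

Assign P = (0, 0), L = (1, 0), B = (0, 1) — the answer is frame-independent, so this choice is without loss of generality.
1. Z is the centroid of triangle PBL ⇒ Z = (1/3, 1/3)
2. V is the midpoint of LB ⇒ V = (1/2, 1/2)
3. S lies on line BP with BS:SP = 1:5 ⇒ S = (0, 5/6)
through L parallel to BS: direction (0, -1/6); meets VZ at M = (1, 1)
M = V + t·(Z−V) with t = -3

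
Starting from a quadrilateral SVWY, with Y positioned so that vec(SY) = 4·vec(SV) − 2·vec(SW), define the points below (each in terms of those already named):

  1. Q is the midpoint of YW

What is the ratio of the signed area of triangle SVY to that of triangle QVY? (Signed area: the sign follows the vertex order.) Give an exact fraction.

Choose coordinates S = (0, 0), V = (1, 0), W = (0, 1), Y = (4, -2).
1. Q is the midpoint of YW ⇒ Q = (2, -1/2)
2·[SVY] = -2, 2·[QVY] = 1/2
[SVY]:[QVY] = -2:1/2 = -4

[SVY]:[QVY] = -4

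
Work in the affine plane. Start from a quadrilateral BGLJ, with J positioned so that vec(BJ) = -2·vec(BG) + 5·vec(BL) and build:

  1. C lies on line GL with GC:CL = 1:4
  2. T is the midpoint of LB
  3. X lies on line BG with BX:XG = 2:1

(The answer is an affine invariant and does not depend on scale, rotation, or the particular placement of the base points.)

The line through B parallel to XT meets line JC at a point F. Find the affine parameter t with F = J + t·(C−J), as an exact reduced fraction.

t = 35/27

Set B = (0, 0), G = (1, 0), L = (0, 1), J = (-2, 5); any affine frame gives the same invariant.
1. C lies on line GL with GC:CL = 1:4 ⇒ C = (4/5, 1/5)
2. T is the midpoint of LB ⇒ T = (0, 1/2)
3. X lies on line BG with BX:XG = 2:1 ⇒ X = (2/3, 0)
through B parallel to XT: direction (-2/3, 1/2); meets JC at F = (44/27, -11/9)
F = J + t·(C−J) with t = 35/27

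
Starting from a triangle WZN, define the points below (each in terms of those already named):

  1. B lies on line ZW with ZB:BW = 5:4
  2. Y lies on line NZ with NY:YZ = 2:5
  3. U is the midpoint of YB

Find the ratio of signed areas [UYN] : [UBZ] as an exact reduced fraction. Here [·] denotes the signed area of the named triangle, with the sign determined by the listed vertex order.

Work in coordinates with W = (0, 0), Z = (1, 0), N = (0, 1).
1. B lies on line ZW with ZB:BW = 5:4 ⇒ B = (4/9, 0)
2. Y lies on line NZ with NY:YZ = 2:5 ⇒ Y = (2/7, 5/7)
3. U is the midpoint of YB ⇒ U = (23/63, 5/14)
2·[UYN] = 5/63, 2·[UBZ] = 25/126
[UYN]:[UBZ] = 5/63:25/126 = 2/5

[UYN]:[UBZ] = 2/5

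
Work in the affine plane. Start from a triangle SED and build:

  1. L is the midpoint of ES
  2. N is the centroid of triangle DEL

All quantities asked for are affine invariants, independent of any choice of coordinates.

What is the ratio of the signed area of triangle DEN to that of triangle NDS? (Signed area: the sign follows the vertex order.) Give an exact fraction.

[DEN]:[NDS] = -1/3

Set S = (0, 0), E = (1, 0), D = (0, 1); any affine frame gives the same invariant.
1. L is the midpoint of ES ⇒ L = (1/2, 0)
2. N is the centroid of triangle DEL ⇒ N = (1/2, 1/3)
2·[DEN] = -1/6, 2·[NDS] = 1/2
[DEN]:[NDS] = -1/6:1/2 = -1/3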